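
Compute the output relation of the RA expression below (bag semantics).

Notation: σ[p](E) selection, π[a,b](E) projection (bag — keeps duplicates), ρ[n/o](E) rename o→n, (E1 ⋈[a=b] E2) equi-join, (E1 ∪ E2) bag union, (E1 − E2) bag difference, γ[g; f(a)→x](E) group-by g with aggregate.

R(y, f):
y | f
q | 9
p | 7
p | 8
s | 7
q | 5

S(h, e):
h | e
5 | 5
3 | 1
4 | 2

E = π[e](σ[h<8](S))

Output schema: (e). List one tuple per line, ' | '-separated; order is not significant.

Subexpression sizes:
  S → 3
  σ[h<8](S) → 3
  π[e](σ[h<8](S)) → 3

== RESULT ==
e
1
2
5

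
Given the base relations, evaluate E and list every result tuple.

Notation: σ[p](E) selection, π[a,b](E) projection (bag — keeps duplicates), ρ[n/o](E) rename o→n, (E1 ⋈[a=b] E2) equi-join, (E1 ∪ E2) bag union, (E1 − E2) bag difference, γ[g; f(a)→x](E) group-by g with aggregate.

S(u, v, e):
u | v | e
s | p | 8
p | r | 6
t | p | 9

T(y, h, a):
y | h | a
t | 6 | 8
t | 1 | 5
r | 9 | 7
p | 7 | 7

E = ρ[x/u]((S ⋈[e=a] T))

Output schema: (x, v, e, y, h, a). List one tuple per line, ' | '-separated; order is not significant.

Per-node cardinality:
  S → 3
  T → 4
  (S ⋈[e=a] T) → 1
  ρ[x/u]((S ⋈[e=a] T)) → 1

== RESULT ==
x | v | e | y | h | a
s | p | 8 | t | 6 | 8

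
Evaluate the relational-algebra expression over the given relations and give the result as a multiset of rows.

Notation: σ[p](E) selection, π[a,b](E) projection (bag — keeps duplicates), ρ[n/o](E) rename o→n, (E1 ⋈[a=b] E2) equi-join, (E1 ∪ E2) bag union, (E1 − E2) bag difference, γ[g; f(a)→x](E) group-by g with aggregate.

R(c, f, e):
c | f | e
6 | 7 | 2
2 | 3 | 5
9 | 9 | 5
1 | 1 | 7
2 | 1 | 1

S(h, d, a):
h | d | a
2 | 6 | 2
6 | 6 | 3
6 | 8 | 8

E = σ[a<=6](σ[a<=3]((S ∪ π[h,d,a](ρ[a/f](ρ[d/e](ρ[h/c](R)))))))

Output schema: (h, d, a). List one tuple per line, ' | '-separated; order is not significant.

Row counts bottom-up:
  S → 3
  R → 5
  ρ[h/c](R) → 5
  ρ[d/e](ρ[h/c](R)) → 5
  ρ[a/f](ρ[d/e](ρ[h/c](R))) → 5
  π[h,d,a](ρ[a/f](ρ[d/e](ρ[h/c](R)))) → 5
  (S ∪ π[h,d,a](ρ[a/f](ρ[d/e](ρ[h/c](R))))) → 8
  σ[a<=3]((S ∪ π[h,d,a](ρ[a/f](ρ[d/e](ρ[h/c](R)))))) → 5
  σ[a<=6](σ[a<=3]((S ∪ π[h,d,a](ρ[a/f](ρ[d/e](ρ[h/c](R))))))) → 5

== RESULT ==
h | d | a
1 | 7 | 1
2 | 1 | 1
2 | 5 | 3
2 | 6 | 2
6 | 6 | 3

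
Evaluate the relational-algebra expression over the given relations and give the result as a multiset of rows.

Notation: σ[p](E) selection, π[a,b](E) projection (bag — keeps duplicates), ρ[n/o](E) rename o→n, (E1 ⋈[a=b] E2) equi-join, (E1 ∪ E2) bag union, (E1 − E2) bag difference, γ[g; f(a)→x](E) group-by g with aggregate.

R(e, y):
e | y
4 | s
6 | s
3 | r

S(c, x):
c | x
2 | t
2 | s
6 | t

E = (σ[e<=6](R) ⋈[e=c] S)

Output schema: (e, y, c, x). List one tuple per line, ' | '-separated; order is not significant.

Subexpression sizes:
  R → 3
  σ[e<=6](R) → 3
  S → 3
  (σ[e<=6](R) ⋈[e=c] S) → 1

== RESULT ==
e | y | c | x
6 | s | 6 | t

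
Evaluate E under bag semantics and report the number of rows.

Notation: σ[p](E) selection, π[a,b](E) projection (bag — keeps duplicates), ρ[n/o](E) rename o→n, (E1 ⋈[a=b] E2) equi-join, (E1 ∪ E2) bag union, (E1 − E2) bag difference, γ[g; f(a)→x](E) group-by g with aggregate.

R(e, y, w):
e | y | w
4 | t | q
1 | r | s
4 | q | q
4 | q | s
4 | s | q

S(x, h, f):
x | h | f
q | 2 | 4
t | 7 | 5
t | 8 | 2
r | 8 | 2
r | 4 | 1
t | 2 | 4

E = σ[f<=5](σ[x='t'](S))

Per-node cardinality:
  S → 6
  σ[x='t'](S) → 3
  σ[f<=5](σ[x='t'](S)) → 3

|E| = 3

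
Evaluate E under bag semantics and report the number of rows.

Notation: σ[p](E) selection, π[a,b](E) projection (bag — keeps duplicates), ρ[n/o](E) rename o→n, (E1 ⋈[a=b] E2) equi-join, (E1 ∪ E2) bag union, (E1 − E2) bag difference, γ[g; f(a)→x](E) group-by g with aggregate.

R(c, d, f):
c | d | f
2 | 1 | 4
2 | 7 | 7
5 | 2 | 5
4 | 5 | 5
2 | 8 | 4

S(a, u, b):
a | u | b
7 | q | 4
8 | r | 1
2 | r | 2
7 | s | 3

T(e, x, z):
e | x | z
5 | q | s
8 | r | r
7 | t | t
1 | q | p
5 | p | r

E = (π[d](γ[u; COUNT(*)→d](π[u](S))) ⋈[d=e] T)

Row counts bottom-up:
  S → 4
  π[u](S) → 4
  γ[u; COUNT(*)→d](π[u](S)) → 3
  π[d](γ[u; COUNT(*)→d](π[u](S))) → 3
  T → 5
  (π[d](γ[u; COUNT(*)→d](π[u](S))) ⋈[d=e] T) → 2

|E| = 2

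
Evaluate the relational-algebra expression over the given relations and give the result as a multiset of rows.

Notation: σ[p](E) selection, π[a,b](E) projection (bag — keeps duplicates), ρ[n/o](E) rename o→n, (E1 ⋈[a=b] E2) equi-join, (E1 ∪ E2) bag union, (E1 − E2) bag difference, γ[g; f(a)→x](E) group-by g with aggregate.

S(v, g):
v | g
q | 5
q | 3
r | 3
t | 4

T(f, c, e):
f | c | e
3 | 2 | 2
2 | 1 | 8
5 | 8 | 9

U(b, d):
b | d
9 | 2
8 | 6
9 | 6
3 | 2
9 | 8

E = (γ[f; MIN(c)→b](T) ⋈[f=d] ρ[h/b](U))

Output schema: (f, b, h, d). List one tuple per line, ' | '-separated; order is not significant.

Subexpression sizes:
  T → 3
  γ[f; MIN(c)→b](T) → 3
  U → 5
  ρ[h/b](U) → 5
  (γ[f; MIN(c)→b](T) ⋈[f=d] ρ[h/b](U)) → 2

== RESULT ==
f | b | h | d
2 | 1 | 3 | 2
2 | 1 | 9 | 2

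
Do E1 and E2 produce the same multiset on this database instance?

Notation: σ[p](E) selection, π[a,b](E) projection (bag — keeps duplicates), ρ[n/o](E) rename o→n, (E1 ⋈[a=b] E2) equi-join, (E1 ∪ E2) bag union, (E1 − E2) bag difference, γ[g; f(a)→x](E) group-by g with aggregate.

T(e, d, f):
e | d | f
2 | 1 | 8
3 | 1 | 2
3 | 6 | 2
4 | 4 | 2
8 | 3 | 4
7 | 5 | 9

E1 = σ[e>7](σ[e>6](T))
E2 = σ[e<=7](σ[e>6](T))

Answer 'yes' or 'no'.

E1 stepwise |·|:
  T → 6
  σ[e>6](T) → 2
  σ[e>7](σ[e>6](T)) → 1
E2 stepwise |·|:
  T → 6
  σ[e>6](T) → 2
  σ[e<=7](σ[e>6](T)) → 1

E1 result:
e | d | f
8 | 3 | 4
E2 result:
e | d | f
7 | 5 | 9
Witness: (7, 5, 9) appears 0× in E1 but 1× in E2.

no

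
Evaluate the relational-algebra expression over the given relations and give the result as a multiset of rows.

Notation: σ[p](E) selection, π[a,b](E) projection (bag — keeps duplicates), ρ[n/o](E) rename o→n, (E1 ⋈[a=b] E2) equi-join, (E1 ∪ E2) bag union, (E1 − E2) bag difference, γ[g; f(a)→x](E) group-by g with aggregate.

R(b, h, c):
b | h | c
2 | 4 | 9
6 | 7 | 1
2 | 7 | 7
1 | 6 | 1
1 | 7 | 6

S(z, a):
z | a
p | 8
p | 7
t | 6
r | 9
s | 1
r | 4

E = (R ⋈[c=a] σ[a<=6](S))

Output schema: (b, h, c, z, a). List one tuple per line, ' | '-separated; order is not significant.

Per-node cardinality:
  R → 5
  S → 6
  σ[a<=6](S) → 3
  (R ⋈[c=a] σ[a<=6](S)) → 3

== RESULT ==
b | h | c | z | a
1 | 6 | 1 | s | 1
1 | 7 | 6 | t | 6
6 | 7 | 1 | s | 1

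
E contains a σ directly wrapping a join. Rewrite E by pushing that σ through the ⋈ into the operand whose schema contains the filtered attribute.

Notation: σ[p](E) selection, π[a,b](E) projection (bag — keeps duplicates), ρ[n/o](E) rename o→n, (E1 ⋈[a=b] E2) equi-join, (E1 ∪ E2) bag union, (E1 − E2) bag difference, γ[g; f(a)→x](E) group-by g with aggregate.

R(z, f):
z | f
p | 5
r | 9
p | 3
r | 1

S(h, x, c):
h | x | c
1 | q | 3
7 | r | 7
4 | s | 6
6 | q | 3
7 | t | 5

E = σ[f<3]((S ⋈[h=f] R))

σ filters on f, owned by the right side.
E' = (S ⋈[h=f] σ[f<3](R))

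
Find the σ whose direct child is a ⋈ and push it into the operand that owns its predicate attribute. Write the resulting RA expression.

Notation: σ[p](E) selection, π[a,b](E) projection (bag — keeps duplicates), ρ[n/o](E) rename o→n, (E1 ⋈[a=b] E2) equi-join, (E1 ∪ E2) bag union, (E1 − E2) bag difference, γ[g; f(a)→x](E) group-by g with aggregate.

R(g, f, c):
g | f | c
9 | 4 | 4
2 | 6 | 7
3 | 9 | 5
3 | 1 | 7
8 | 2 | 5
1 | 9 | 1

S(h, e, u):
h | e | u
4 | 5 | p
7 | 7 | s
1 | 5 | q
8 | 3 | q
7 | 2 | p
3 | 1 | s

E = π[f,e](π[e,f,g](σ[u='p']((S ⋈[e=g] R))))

σ filters on u, owned by the left side.
E' = π[f,e](π[e,f,g]((σ[u='p'](S) ⋈[e=g] R)))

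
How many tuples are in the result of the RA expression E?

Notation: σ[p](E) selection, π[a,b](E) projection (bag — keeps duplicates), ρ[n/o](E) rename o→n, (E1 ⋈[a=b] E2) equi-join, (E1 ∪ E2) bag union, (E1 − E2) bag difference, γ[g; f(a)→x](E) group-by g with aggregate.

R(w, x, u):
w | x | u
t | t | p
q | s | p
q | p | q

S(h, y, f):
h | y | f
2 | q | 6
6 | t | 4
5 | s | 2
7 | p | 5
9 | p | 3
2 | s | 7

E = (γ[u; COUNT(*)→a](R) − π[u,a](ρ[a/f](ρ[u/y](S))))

Row counts bottom-up:
  R → 3
  γ[u; COUNT(*)→a](R) → 2
  S → 6
  ρ[u/y](S) → 6
  ρ[a/f](ρ[u/y](S)) → 6
  π[u,a](ρ[a/f](ρ[u/y](S))) → 6
  (γ[u; COUNT(*)→a](R) − π[u,a](ρ[a/f](ρ[u/y](S)))) → 2

|E| = 2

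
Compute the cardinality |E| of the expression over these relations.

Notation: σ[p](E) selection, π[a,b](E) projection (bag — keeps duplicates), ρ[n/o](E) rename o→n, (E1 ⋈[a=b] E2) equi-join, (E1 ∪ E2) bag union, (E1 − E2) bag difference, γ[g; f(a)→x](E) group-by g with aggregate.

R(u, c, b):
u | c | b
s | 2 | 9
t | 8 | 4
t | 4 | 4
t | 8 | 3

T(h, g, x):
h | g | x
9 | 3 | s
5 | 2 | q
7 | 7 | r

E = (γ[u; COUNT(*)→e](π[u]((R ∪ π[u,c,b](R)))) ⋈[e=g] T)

Per-node cardinality:
  R → 4
  R → 4
  π[u,c,b](R) → 4
  (R ∪ π[u,c,b](R)) → 8
  π[u]((R ∪ π[u,c,b](R))) → 8
  γ[u; COUNT(*)→e](π[u]((R ∪ π[u,c,b](R)))) → 2
  T → 3
  (γ[u; COUNT(*)→e](π[u]((R ∪ π[u,c,b](R)))) ⋈[e=g] T) → 1

|E| = 1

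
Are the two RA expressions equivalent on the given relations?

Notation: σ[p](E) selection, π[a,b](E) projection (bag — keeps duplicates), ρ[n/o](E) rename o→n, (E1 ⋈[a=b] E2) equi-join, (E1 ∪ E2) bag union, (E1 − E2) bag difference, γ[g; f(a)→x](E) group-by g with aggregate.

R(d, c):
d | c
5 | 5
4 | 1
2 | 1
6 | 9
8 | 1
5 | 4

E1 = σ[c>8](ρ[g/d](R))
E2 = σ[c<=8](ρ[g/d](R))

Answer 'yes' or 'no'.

E1 row counts bottom-up:
  R → 6
  ρ[g/d](R) → 6
  σ[c>8](ρ[g/d](R)) → 1
E2 row counts bottom-up:
  R → 6
  ρ[g/d](R) → 6
  σ[c<=8](ρ[g/d](R)) → 5

E1 result:
g | c
6 | 9
E2 result:
g | c
2 | 1
4 | 1
5 | 4
5 | 5
8 | 1
Witness: (5, 5) appears 0× in E1 but 1× in E2.

no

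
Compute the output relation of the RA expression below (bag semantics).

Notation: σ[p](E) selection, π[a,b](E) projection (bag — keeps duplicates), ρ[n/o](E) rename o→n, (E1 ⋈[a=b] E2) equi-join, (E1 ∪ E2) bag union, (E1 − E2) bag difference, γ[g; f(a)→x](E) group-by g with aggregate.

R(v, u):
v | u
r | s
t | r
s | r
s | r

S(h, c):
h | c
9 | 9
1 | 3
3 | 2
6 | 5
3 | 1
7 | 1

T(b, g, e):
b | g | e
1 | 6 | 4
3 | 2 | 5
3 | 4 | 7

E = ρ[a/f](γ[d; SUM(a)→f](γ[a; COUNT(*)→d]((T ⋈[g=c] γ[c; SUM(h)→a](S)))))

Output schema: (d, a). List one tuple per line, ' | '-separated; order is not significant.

Subexpression sizes:
  T → 3
  S → 6
  γ[c; SUM(h)→a](S) → 5
  (T ⋈[g=c] γ[c; SUM(h)→a](S)) → 1
  γ[a; COUNT(*)→d]((T ⋈[g=c] γ[c; SUM(h)→a](S))) → 1
  γ[d; SUM(a)→f](γ[a; COUNT(*)→d]((T ⋈[g=c] γ[c; SUM(h)→a](S)))) → 1
  ρ[a/f](γ[d; SUM(a)→f](γ[a; COUNT(*)→d]((T ⋈[g=c] γ[c; SUM(h)→a](S))))) → 1

== RESULT ==
d | a
1 | 3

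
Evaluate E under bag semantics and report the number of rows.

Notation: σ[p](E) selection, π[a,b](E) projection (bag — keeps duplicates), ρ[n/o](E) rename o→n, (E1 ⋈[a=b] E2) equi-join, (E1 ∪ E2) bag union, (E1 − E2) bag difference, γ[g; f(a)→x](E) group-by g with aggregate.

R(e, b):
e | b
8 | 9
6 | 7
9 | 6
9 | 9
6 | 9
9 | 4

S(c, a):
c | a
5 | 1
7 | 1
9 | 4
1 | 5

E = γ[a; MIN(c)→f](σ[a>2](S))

Row counts bottom-up:
  S → 4
  σ[a>2](S) → 2
  γ[a; MIN(c)→f](σ[a>2](S)) → 2

|E| = 2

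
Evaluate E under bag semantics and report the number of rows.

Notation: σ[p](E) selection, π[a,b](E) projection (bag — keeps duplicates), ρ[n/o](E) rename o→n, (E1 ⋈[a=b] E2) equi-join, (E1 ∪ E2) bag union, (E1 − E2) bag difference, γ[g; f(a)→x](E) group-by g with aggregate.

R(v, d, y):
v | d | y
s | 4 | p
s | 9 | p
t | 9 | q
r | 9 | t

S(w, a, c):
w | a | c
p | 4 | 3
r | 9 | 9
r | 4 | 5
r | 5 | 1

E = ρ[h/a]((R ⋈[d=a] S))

Per-node cardinality:
  R → 4
  S → 4
  (R ⋈[d=a] S) → 5
  ρ[h/a]((R ⋈[d=a] S)) → 5

|E| = 5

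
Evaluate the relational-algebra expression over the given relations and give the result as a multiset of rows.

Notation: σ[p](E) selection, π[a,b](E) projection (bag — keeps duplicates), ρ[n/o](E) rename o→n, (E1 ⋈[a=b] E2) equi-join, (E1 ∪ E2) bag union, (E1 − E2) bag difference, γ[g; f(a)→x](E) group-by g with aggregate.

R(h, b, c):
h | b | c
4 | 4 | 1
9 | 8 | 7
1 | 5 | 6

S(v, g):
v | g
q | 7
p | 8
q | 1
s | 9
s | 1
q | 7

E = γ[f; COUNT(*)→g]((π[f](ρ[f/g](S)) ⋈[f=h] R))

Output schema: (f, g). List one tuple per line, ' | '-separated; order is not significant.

Stepwise |·|:
  S → 6
  ρ[f/g](S) → 6
  π[f](ρ[f/g](S)) → 6
  R → 3
  (π[f](ρ[f/g](S)) ⋈[f=h] R) → 3
  γ[f; COUNT(*)→g]((π[f](ρ[f/g](S)) ⋈[f=h] R)) → 2

== RESULT ==
f | g
1 | 2
9 | 1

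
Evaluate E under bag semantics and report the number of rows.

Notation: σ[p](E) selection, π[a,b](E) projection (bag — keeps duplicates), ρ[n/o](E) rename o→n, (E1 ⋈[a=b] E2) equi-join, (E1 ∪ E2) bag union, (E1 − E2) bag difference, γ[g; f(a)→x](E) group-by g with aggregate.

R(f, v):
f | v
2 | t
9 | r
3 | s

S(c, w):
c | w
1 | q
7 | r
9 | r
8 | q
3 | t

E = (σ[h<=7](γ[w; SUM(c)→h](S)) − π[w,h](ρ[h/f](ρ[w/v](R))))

Stepwise |·|:
  S → 5
  γ[w; SUM(c)→h](S) → 3
  σ[h<=7](γ[w; SUM(c)→h](S)) → 1
  R → 3
  ρ[w/v](R) → 3
  ρ[h/f](ρ[w/v](R)) → 3
  π[w,h](ρ[h/f](ρ[w/v](R))) → 3
  (σ[h<=7](γ[w; SUM(c)→h](S)) − π[w,h](ρ[h/f](ρ[w/v](R)))) → 1

|E| = 1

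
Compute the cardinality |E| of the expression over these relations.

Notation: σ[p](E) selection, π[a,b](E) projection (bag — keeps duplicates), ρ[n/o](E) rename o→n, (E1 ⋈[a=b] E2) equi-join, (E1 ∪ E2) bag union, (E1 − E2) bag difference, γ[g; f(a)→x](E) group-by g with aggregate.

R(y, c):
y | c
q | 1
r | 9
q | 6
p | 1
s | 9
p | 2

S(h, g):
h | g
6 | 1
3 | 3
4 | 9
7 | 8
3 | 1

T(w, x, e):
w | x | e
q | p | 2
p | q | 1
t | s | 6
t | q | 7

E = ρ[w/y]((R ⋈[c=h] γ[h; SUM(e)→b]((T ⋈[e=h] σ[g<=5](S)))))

Subexpression sizes:
  R → 6
  T → 4
  S → 5
  σ[g<=5](S) → 3
  (T ⋈[e=h] σ[g<=5](S)) → 1
  γ[h; SUM(e)→b]((T ⋈[e=h] σ[g<=5](S))) → 1
  (R ⋈[c=h] γ[h; SUM(e)→b]((T ⋈[e=h] σ[g<=5](S)))) → 1
  ρ[w/y]((R ⋈[c=h] γ[h; SUM(e)→b]((T ⋈[e=h] σ[g<=5](S))))) → 1

|E| = 1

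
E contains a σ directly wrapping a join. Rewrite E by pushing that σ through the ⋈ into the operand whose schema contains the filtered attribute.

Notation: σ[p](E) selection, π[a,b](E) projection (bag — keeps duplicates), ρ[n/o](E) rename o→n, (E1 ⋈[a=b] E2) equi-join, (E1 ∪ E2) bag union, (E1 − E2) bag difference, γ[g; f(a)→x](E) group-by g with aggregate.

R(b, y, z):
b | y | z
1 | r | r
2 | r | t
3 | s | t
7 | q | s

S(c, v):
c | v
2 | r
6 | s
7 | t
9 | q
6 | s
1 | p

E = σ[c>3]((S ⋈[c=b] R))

σ filters on c, owned by the left side.
E' = (σ[c>3](S) ⋈[c=b] R)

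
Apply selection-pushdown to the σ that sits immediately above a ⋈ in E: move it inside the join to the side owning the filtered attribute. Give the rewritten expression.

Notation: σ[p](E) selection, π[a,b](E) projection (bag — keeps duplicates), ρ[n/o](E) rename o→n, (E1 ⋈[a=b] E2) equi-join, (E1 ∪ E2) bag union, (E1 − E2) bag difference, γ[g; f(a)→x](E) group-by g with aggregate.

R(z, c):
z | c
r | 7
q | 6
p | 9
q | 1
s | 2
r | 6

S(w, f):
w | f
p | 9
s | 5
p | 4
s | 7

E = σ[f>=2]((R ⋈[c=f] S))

σ filters on f, owned by the right side.
E' = (R ⋈[c=f] σ[f>=2](S))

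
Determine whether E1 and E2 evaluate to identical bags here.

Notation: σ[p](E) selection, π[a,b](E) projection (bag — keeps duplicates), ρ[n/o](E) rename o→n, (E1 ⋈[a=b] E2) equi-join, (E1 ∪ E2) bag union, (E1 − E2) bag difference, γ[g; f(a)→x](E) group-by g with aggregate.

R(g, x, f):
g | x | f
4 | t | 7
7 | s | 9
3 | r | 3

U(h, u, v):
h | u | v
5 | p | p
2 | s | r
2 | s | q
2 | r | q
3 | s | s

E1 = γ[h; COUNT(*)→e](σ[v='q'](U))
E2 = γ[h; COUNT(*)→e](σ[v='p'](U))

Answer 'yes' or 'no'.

E1 stepwise |·|:
  U → 5
  σ[v='q'](U) → 2
  γ[h; COUNT(*)→e](σ[v='q'](U)) → 1
E2 stepwise |·|:
  U → 5
  σ[v='p'](U) → 1
  γ[h; COUNT(*)→e](σ[v='p'](U)) → 1

E1 result:
h | e
2 | 2
E2 result:
h | e
5 | 1
Witness: (5, 1) appears 0× in E1 but 1× in E2.

no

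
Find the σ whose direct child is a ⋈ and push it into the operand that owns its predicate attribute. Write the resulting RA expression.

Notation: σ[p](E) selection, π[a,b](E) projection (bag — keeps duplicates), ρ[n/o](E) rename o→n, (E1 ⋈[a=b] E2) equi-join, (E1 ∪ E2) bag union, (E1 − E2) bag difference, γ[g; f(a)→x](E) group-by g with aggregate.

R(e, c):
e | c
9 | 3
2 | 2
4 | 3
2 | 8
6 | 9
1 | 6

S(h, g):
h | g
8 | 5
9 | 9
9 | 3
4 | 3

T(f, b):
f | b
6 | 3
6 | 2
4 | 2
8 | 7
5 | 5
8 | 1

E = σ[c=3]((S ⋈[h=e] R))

σ filters on c, owned by the right side.
E' = (S ⋈[h=e] σ[c=3](R))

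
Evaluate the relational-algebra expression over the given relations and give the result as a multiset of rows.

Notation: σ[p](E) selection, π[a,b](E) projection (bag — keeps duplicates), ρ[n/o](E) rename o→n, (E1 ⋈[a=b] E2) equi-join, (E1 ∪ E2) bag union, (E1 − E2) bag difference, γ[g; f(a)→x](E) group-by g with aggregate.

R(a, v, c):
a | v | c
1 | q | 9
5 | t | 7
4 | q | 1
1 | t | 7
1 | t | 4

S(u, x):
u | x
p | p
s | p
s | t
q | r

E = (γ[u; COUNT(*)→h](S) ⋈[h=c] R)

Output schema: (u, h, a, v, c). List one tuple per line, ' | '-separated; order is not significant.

Row counts bottom-up:
  S → 4
  γ[u; COUNT(*)→h](S) → 3
  R → 5
  (γ[u; COUNT(*)→h](S) ⋈[h=c] R) → 2

== RESULT ==
u | h | a | v | c
p | 1 | 4 | q | 1
q | 1 | 4 | q | 1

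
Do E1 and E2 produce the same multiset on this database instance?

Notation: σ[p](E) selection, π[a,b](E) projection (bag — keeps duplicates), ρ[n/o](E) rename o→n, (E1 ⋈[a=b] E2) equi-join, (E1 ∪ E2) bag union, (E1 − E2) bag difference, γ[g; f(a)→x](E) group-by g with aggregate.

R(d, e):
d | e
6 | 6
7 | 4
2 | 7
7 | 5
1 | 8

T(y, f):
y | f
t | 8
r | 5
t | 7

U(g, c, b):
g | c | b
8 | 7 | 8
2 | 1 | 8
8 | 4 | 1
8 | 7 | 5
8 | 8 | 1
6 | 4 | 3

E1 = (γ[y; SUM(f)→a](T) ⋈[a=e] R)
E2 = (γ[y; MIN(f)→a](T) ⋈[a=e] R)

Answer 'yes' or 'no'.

E1 subexpression sizes:
  T → 3
  γ[y; SUM(f)→a](T) → 2
  R → 5
  (γ[y; SUM(f)→a](T) ⋈[a=e] R) → 1
E2 subexpression sizes:
  T → 3
  γ[y; MIN(f)→a](T) → 2
  R → 5
  (γ[y; MIN(f)→a](T) ⋈[a=e] R) → 2

E1 result:
y | a | d | e
r | 5 | 7 | 5
E2 result:
y | a | d | e
r | 5 | 7 | 5
t | 7 | 2 | 7
Witness: ('t', 7, 2, 7) appears 0× in E1 but 1× in E2.

no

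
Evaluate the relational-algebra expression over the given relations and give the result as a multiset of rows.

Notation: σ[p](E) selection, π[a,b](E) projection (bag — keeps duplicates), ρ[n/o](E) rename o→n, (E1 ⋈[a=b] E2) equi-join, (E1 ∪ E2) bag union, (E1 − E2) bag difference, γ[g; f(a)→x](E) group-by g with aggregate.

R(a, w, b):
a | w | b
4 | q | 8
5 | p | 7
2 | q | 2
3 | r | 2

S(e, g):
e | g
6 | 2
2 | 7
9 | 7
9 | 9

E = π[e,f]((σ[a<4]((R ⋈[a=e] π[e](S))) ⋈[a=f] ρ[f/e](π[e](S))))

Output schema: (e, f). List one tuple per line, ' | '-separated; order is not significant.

Subexpression sizes:
  R → 4
  S → 4
  π[e](S) → 4
  (R ⋈[a=e] π[e](S)) → 1
  σ[a<4]((R ⋈[a=e] π[e](S))) → 1
  S → 4
  π[e](S) → 4
  ρ[f/e](π[e](S)) → 4
  (σ[a<4]((R ⋈[a=e] π[e](S))) ⋈[a=f] ρ[f/e](π[e](S))) → 1
  π[e,f]((σ[a<4]((R ⋈[a=e] π[e](S))) ⋈[a=f] ρ[f/e](π[e](S)))) → 1

== RESULT ==
e | f
2 | 2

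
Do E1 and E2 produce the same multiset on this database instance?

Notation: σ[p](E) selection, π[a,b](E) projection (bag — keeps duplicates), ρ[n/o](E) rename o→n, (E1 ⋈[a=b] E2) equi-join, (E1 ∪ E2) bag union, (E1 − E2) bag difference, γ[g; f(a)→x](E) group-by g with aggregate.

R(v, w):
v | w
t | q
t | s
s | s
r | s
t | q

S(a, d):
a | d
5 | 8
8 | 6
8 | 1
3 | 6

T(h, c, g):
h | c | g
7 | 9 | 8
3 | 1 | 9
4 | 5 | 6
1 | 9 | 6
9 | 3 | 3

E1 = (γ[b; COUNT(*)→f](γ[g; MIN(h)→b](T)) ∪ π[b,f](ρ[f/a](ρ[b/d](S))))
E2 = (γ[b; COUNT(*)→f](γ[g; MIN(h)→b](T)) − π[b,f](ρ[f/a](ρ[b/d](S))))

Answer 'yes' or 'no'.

E1 subexpression sizes:
  T → 5
  γ[g; MIN(h)→b](T) → 4
  γ[b; COUNT(*)→f](γ[g; MIN(h)→b](T)) → 4
  S → 4
  ρ[b/d](S) → 4
  ρ[f/a](ρ[b/d](S)) → 4
  π[b,f](ρ[f/a](ρ[b/d](S))) → 4
  (γ[b; COUNT(*)→f](γ[g; MIN(h)→b](T)) ∪ π[b,f](ρ[f/a](ρ[b/d](S)))) → 8
E2 subexpression sizes:
  T → 5
  γ[g; MIN(h)→b](T) → 4
  γ[b; COUNT(*)→f](γ[g; MIN(h)→b](T)) → 4
  S → 4
  ρ[b/d](S) → 4
  ρ[f/a](ρ[b/d](S)) → 4
  π[b,f](ρ[f/a](ρ[b/d](S))) → 4
  (γ[b; COUNT(*)→f](γ[g; MIN(h)→b](T)) − π[b,f](ρ[f/a](ρ[b/d](S)))) → 4

E1 result:
b | f
1 | 1
1 | 8
3 | 1
6 | 3
6 | 8
7 | 1
8 | 5
9 | 1
E2 result:
b | f
1 | 1
3 | 1
7 | 1
9 | 1
Witness: (1, 8) appears 1× in E1 but 0× in E2.

no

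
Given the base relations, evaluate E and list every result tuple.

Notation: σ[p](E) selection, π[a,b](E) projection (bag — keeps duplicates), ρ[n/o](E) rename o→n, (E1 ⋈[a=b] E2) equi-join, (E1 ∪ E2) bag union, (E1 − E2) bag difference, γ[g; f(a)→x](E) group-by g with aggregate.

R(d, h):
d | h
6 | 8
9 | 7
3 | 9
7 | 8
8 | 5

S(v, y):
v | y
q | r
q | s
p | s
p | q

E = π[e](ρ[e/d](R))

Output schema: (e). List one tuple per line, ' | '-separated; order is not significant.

Subexpression sizes:
  R → 5
  ρ[e/d](R) → 5
  π[e](ρ[e/d](R)) → 5

== RESULT ==
e
3
6
7
8
9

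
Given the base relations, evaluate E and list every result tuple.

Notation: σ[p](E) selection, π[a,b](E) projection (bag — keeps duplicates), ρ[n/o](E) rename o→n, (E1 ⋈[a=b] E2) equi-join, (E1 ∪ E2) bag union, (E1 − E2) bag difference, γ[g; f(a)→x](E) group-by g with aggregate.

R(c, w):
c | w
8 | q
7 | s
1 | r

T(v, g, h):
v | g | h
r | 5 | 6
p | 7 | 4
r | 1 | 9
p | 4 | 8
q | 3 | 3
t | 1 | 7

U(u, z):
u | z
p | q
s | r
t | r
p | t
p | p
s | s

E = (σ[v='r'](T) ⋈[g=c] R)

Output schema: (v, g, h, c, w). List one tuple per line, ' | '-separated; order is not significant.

Subexpression sizes:
  T → 6
  σ[v='r'](T) → 2
  R → 3
  (σ[v='r'](T) ⋈[g=c] R) → 1

== RESULT ==
v | g | h | c | w
r | 1 | 9 | 1 | r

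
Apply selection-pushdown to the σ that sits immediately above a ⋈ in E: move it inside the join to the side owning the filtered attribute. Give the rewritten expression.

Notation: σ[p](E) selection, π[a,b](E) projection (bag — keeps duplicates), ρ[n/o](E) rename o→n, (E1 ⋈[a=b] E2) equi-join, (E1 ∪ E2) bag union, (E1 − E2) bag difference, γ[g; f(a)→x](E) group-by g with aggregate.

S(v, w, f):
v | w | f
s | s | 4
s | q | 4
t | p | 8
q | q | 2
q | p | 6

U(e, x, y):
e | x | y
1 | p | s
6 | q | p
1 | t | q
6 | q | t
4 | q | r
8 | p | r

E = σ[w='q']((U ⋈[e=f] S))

σ filters on w, owned by the right side.
E' = (U ⋈[e=f] σ[w='q'](S))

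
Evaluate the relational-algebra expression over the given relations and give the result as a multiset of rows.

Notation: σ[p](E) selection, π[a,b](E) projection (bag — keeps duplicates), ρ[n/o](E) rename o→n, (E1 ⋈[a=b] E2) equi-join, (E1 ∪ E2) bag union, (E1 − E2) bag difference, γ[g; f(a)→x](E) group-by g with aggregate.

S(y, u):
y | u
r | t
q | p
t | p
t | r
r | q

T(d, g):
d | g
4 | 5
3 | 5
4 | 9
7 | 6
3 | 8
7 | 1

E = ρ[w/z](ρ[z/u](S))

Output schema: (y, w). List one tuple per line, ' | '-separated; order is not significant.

Subexpression sizes:
  S → 5
  ρ[z/u](S) → 5
  ρ[w/z](ρ[z/u](S)) → 5

== RESULT ==
y | w
q | p
r | q
r | t
t | p
t | r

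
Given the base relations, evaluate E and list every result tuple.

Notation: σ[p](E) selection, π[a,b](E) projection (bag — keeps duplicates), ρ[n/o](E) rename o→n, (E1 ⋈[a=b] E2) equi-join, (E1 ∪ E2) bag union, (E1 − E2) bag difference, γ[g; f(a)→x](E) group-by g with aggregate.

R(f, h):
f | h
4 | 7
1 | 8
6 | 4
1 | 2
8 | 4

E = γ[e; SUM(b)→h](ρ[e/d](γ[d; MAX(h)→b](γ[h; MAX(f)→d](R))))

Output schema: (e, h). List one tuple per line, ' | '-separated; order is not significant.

Stepwise |·|:
  R → 5
  γ[h; MAX(f)→d](R) → 4
  γ[d; MAX(h)→b](γ[h; MAX(f)→d](R)) → 3
  ρ[e/d](γ[d; MAX(h)→b](γ[h; MAX(f)→d](R))) → 3
  γ[e; SUM(b)→h](ρ[e/d](γ[d; MAX(h)→b](γ[h; MAX(f)→d](R)))) → 3

== RESULT ==
e | h
1 | 8
4 | 7
8 | 4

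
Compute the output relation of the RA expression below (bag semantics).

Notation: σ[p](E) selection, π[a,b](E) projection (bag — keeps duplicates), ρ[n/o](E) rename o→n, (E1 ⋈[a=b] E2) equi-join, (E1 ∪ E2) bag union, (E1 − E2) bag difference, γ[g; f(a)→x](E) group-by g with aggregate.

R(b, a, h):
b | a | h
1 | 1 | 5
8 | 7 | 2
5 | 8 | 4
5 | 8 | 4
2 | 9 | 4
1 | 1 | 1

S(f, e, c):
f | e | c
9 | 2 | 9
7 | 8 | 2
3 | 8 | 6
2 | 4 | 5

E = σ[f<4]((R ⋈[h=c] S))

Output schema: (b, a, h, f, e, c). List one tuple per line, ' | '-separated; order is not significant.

Row counts bottom-up:
  R → 6
  S → 4
  (R ⋈[h=c] S) → 2
  σ[f<4]((R ⋈[h=c] S)) → 1

== RESULT ==
b | a | h | f | e | c
1 | 1 | 5 | 2 | 4 | 5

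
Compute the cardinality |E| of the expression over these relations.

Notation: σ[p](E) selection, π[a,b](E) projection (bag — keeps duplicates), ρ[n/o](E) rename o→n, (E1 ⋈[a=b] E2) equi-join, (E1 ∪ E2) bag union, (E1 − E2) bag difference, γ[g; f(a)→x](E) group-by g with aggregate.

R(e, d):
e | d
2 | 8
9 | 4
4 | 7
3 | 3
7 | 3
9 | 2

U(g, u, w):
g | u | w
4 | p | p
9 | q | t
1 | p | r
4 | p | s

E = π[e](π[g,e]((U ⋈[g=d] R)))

Row counts bottom-up:
  U → 4
  R → 6
  (U ⋈[g=d] R) → 2
  π[g,e]((U ⋈[g=d] R)) → 2
  π[e](π[g,e]((U ⋈[g=d] R))) → 2

|E| = 2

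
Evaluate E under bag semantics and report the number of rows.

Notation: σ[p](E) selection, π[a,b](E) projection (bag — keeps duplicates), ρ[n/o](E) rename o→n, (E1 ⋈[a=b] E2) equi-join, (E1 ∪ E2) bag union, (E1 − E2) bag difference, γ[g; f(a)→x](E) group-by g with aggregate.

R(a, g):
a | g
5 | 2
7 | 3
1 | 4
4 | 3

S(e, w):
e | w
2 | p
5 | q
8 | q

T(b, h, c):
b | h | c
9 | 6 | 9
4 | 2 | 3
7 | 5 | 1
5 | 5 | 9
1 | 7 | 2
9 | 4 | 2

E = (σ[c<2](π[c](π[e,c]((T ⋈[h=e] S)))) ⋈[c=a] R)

Stepwise |·|:
  T → 6
  S → 3
  (T ⋈[h=e] S) → 3
  π[e,c]((T ⋈[h=e] S)) → 3
  π[c](π[e,c]((T ⋈[h=e] S))) → 3
  σ[c<2](π[c](π[e,c]((T ⋈[h=e] S)))) → 1
  R → 4
  (σ[c<2](π[c](π[e,c]((T ⋈[h=e] S)))) ⋈[c=a] R) → 1

|E| = 1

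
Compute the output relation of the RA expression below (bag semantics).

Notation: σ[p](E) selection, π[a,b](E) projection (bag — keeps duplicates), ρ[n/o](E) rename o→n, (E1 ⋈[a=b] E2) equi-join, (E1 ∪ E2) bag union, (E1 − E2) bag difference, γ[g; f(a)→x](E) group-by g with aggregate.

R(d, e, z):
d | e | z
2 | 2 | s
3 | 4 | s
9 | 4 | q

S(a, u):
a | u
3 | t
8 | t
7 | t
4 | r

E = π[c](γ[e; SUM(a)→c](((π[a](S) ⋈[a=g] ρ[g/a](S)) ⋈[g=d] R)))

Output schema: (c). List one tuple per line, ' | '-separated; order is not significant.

Subexpression sizes:
  S → 4
  π[a](S) → 4
  S → 4
  ρ[g/a](S) → 4
  (π[a](S) ⋈[a=g] ρ[g/a](S)) → 4
  R → 3
  ((π[a](S) ⋈[a=g] ρ[g/a](S)) ⋈[g=d] R) → 1
  γ[e; SUM(a)→c](((π[a](S) ⋈[a=g] ρ[g/a](S)) ⋈[g=d] R)) → 1
  π[c](γ[e; SUM(a)→c](((π[a](S) ⋈[a=g] ρ[g/a](S)) ⋈[g=d] R))) → 1

== RESULT ==
c
3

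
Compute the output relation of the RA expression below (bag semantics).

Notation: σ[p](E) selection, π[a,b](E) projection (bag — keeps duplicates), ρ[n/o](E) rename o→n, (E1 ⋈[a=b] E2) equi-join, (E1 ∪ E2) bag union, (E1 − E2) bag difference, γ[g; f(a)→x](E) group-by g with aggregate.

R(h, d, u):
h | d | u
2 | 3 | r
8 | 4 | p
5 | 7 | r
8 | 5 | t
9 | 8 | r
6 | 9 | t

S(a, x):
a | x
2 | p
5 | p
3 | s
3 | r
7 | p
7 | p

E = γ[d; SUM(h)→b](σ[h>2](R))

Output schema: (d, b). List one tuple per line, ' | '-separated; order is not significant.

Row counts bottom-up:
  R → 6
  σ[h>2](R) → 5
  γ[d; SUM(h)→b](σ[h>2](R)) → 5

== RESULT ==
d | b
4 | 8
5 | 8
7 | 5
8 | 9
9 | 6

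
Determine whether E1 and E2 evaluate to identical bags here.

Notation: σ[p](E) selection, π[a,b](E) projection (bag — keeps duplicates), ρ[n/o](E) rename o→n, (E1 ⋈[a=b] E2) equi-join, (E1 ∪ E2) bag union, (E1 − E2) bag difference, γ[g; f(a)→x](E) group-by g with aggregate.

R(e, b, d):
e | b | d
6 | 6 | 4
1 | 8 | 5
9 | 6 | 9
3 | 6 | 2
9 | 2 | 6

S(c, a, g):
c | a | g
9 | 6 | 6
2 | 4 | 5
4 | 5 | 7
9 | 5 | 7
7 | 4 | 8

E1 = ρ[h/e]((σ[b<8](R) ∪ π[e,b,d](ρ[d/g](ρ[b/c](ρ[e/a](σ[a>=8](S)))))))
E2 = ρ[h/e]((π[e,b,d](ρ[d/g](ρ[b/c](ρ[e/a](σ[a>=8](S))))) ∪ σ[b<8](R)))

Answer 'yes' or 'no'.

E1 subexpression sizes:
  R → 5
  σ[b<8](R) → 4
  S → 5
  σ[a>=8](S) → 0
  ρ[e/a](σ[a>=8](S)) → 0
  ρ[b/c](ρ[e/a](σ[a>=8](S))) → 0
  ρ[d/g](ρ[b/c](ρ[e/a](σ[a>=8](S)))) → 0
  π[e,b,d](ρ[d/g](ρ[b/c](ρ[e/a](σ[a>=8](S))))) → 0
  (σ[b<8](R) ∪ π[e,b,d](ρ[d/g](ρ[b/c](ρ[e/a](σ[a>=8](S)))))) → 4
  ρ[h/e]((σ[b<8](R) ∪ π[e,b,d](ρ[d/g](ρ[b/c](ρ[e/a](σ[a>=8](S))))))) → 4
E2 subexpression sizes:
  S → 5
  σ[a>=8](S) → 0
  ρ[e/a](σ[a>=8](S)) → 0
  ρ[b/c](ρ[e/a](σ[a>=8](S))) → 0
  ρ[d/g](ρ[b/c](ρ[e/a](σ[a>=8](S)))) → 0
  π[e,b,d](ρ[d/g](ρ[b/c](ρ[e/a](σ[a>=8](S))))) → 0
  R → 5
  σ[b<8](R) → 4
  (π[e,b,d](ρ[d/g](ρ[b/c](ρ[e/a](σ[a>=8](S))))) ∪ σ[b<8](R)) → 4
  ρ[h/e]((π[e,b,d](ρ[d/g](ρ[b/c](ρ[e/a](σ[a>=8](S))))) ∪ σ[b<8](R))) → 4

E1 and E2 produce the same multiset:
h | b | d
3 | 6 | 2
6 | 6 | 4
9 | 2 | 6
9 | 6 | 9

yes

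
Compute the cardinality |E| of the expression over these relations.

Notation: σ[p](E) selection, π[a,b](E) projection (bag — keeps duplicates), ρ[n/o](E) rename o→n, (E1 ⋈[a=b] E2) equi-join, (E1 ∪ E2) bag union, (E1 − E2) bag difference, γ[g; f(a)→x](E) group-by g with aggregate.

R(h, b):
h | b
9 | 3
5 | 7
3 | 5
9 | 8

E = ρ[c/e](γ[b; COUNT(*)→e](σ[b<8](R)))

Subexpression sizes:
  R → 4
  σ[b<8](R) → 3
  γ[b; COUNT(*)→e](σ[b<8](R)) → 3
  ρ[c/e](γ[b; COUNT(*)→e](σ[b<8](R))) → 3

|E| = 3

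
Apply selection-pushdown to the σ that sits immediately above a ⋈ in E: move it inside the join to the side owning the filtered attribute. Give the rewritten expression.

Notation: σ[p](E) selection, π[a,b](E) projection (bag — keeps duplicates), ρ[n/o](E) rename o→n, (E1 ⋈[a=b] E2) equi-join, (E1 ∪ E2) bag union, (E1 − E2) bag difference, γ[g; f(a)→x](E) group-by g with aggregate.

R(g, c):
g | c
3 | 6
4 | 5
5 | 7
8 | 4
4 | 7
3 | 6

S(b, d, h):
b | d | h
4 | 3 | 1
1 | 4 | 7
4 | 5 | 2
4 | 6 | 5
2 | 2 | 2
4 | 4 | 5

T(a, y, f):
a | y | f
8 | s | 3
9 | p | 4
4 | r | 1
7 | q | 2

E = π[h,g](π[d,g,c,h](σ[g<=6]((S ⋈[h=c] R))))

σ filters on g, owned by the right side.
E' = π[h,g](π[d,g,c,h]((S ⋈[h=c] σ[g<=6](R))))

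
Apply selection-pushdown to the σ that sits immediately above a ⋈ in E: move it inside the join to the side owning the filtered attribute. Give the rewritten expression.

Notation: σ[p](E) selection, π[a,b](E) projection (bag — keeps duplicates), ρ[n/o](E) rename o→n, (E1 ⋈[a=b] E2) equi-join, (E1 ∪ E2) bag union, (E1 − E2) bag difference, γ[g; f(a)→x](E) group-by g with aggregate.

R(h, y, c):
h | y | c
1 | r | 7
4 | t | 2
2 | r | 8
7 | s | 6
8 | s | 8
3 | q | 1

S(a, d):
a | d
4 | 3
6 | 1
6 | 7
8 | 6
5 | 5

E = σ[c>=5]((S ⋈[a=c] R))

σ filters on c, owned by the right side.
E' = (S ⋈[a=c] σ[c>=5](R))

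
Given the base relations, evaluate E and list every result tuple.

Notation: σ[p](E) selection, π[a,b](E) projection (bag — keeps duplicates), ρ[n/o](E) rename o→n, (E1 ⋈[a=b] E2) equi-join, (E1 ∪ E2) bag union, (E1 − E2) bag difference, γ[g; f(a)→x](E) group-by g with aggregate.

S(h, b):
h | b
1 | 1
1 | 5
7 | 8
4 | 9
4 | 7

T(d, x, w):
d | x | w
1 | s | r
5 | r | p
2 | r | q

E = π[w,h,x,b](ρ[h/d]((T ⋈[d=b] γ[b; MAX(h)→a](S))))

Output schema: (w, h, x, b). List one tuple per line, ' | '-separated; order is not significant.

Subexpression sizes:
  T → 3
  S → 5
  γ[b; MAX(h)→a](S) → 5
  (T ⋈[d=b] γ[b; MAX(h)→a](S)) → 2
  ρ[h/d]((T ⋈[d=b] γ[b; MAX(h)→a](S))) → 2
  π[w,h,x,b](ρ[h/d]((T ⋈[d=b] γ[b; MAX(h)→a](S)))) → 2

== RESULT ==
w | h | x | b
p | 5 | r | 5
r | 1 | s | 1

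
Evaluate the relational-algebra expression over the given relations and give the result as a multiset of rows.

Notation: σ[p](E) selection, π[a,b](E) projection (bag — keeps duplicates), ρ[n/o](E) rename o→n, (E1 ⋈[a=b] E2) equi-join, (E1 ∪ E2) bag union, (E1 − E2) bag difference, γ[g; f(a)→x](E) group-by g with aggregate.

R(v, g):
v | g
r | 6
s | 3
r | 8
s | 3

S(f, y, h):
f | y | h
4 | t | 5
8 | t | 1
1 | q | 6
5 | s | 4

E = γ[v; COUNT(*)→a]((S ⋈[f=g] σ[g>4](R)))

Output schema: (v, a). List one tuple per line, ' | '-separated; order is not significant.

Row counts bottom-up:
  S → 4
  R → 4
  σ[g>4](R) → 2
  (S ⋈[f=g] σ[g>4](R)) → 1
  γ[v; COUNT(*)→a]((S ⋈[f=g] σ[g>4](R))) → 1

== RESULT ==
v | a
r | 1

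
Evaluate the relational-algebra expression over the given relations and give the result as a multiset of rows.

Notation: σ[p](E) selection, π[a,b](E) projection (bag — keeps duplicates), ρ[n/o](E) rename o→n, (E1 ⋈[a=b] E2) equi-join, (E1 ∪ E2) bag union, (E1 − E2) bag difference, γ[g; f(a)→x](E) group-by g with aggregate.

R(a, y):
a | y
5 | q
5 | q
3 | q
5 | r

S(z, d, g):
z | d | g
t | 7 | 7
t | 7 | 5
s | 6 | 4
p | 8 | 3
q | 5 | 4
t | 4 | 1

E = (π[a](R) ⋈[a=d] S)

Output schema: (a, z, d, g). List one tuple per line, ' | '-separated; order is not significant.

Stepwise |·|:
  R → 4
  π[a](R) → 4
  S → 6
  (π[a](R) ⋈[a=d] S) → 3

== RESULT ==
a | z | d | g
5 | q | 5 | 4
5 | q | 5 | 4
5 | q | 5 | 4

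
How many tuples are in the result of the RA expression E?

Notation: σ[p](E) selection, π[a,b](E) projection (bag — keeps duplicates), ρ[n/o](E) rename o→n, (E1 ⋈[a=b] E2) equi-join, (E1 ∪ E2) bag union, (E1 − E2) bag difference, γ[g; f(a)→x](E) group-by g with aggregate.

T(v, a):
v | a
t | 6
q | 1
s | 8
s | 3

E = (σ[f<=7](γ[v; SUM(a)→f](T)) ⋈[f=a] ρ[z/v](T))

Stepwise |·|:
  T → 4
  γ[v; SUM(a)→f](T) → 3
  σ[f<=7](γ[v; SUM(a)→f](T)) → 2
  T → 4
  ρ[z/v](T) → 4
  (σ[f<=7](γ[v; SUM(a)→f](T)) ⋈[f=a] ρ[z/v](T)) → 2

|E| = 2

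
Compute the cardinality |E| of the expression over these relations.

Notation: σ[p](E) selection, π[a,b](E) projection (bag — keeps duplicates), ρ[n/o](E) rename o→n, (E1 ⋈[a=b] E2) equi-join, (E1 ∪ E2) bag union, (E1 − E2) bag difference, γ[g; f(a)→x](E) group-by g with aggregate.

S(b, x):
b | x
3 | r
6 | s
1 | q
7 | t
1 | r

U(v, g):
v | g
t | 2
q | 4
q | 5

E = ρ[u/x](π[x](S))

Stepwise |·|:
  S → 5
  π[x](S) → 5
  ρ[u/x](π[x](S)) → 5

|E| = 5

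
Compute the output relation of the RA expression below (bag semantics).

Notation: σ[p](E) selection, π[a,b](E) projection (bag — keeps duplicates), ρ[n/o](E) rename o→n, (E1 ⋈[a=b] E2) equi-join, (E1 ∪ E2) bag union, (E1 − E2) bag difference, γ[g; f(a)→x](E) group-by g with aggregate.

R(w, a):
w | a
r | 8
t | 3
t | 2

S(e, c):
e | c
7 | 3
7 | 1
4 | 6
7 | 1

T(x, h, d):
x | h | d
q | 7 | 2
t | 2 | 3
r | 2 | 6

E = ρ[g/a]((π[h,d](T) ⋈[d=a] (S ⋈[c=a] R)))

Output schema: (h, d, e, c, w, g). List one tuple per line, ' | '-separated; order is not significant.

Per-node cardinality:
  T → 3
  π[h,d](T) → 3
  S → 4
  R → 3
  (S ⋈[c=a] R) → 1
  (π[h,d](T) ⋈[d=a] (S ⋈[c=a] R)) → 1
  ρ[g/a]((π[h,d](T) ⋈[d=a] (S ⋈[c=a] R))) → 1

== RESULT ==
h | d | e | c | w | g
2 | 3 | 7 | 3 | t | 3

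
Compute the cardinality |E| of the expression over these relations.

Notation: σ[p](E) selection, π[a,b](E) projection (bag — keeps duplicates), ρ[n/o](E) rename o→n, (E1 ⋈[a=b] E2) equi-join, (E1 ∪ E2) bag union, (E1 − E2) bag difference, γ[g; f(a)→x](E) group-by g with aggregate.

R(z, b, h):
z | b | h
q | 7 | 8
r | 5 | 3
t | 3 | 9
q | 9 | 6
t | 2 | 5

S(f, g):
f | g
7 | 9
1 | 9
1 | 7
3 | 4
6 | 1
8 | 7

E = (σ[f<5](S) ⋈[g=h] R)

Row counts bottom-up:
  S → 6
  σ[f<5](S) → 3
  R → 5
  (σ[f<5](S) ⋈[g=h] R) → 1

|E| = 1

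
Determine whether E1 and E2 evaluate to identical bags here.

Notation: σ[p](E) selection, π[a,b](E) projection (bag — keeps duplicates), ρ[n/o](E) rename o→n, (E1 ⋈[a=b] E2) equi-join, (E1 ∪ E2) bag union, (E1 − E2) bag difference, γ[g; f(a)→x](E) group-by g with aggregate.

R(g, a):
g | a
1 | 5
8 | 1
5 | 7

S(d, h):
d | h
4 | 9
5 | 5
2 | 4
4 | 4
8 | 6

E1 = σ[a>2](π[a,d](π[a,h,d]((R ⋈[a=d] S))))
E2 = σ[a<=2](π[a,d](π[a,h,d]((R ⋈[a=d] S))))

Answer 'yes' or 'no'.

E1 subexpression sizes:
  R → 3
  S → 5
  (R ⋈[a=d] S) → 1
  π[a,h,d]((R ⋈[a=d] S)) → 1
  π[a,d](π[a,h,d]((R ⋈[a=d] S))) → 1
  σ[a>2](π[a,d](π[a,h,d]((R ⋈[a=d] S)))) → 1
E2 subexpression sizes:
  R → 3
  S → 5
  (R ⋈[a=d] S) → 1
  π[a,h,d]((R ⋈[a=d] S)) → 1
  π[a,d](π[a,h,d]((R ⋈[a=d] S))) → 1
  σ[a<=2](π[a,d](π[a,h,d]((R ⋈[a=d] S)))) → 0

E1 result:
a | d
5 | 5
E2 result:
a | d
(0 rows)
Witness: (5, 5) appears 1× in E1 but 0× in E2.

no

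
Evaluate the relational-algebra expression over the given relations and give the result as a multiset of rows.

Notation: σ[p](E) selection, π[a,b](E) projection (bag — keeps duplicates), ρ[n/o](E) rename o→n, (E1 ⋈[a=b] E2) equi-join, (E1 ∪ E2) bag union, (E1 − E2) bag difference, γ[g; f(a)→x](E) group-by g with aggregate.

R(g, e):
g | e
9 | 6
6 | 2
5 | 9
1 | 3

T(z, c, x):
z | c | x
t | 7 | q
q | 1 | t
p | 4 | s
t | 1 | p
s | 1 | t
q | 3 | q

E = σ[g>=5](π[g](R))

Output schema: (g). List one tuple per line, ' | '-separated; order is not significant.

Per-node cardinality:
  R → 4
  π[g](R) → 4
  σ[g>=5](π[g](R)) → 3

== RESULT ==
g
5
6
9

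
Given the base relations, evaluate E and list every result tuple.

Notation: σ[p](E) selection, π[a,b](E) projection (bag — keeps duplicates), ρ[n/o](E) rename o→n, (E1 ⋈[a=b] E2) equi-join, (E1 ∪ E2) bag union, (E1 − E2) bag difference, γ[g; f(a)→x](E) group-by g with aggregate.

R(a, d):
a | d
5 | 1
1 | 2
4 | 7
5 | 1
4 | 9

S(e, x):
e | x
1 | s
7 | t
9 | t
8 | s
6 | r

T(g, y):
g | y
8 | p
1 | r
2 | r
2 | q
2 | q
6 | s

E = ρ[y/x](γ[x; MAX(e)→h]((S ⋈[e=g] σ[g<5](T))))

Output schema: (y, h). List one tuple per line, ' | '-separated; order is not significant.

Subexpression sizes:
  S → 5
  T → 6
  σ[g<5](T) → 4
  (S ⋈[e=g] σ[g<5](T)) → 1
  γ[x; MAX(e)→h]((S ⋈[e=g] σ[g<5](T))) → 1
  ρ[y/x](γ[x; MAX(e)→h]((S ⋈[e=g] σ[g<5](T)))) → 1

== RESULT ==
y | h
s | 1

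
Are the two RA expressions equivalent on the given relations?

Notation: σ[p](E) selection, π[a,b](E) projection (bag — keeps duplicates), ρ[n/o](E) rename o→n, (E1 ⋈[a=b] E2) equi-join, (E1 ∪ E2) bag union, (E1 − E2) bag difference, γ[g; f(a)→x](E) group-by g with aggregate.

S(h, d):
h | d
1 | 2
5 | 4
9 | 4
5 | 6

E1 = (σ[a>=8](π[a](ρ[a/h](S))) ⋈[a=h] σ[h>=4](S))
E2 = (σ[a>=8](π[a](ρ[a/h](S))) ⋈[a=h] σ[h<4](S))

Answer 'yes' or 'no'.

E1 stepwise |·|:
  S → 4
  ρ[a/h](S) → 4
  π[a](ρ[a/h](S)) → 4
  σ[a>=8](π[a](ρ[a/h](S))) → 1
  S → 4
  σ[h>=4](S) → 3
  (σ[a>=8](π[a](ρ[a/h](S))) ⋈[a=h] σ[h>=4](S)) → 1
E2 stepwise |·|:
  S → 4
  ρ[a/h](S) → 4
  π[a](ρ[a/h](S)) → 4
  σ[a>=8](π[a](ρ[a/h](S))) → 1
  S → 4
  σ[h<4](S) → 1
  (σ[a>=8](π[a](ρ[a/h](S))) ⋈[a=h] σ[h<4](S)) → 0

E1 result:
a | h | d
9 | 9 | 4
E2 result:
a | h | d
(0 rows)
Witness: (9, 9, 4) appears 1× in E1 but 0× in E2.

no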